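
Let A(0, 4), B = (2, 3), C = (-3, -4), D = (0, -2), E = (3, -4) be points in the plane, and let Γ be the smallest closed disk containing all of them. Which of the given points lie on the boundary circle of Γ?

A, C, E

The minimum enclosing circle of a finite set is fixed by two of the points (as a diameter) or three (as a circumcircle).
The minimum enclosing circle is determined by three boundary points: A, C, E.
Their circumcentre is (0, -0.5625) with r² = 20.81640625.
The farthest remaining point B is at distance² 16.69140625 ≤ 20.81640625.
The points at distance exactly r from the centre are A, C, E — 3 points.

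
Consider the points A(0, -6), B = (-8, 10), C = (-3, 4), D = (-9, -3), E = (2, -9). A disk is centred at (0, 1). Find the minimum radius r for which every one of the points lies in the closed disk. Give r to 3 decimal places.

12.042

The required radius is the distance from (0, 1) to the farthest point.
Squared distances: 49, 145, 18, 97, 104.
Maximum is 145, attained at B.
r = √145 ≈ 12.042.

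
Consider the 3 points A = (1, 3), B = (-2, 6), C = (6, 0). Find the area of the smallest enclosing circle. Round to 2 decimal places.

78.54

Side lengths²: AB² = 18, AC² = 34, BC² = 100.
Since BC² = 100 ≥ 34 + 18 = 52, the angle opposite BC is not acute, so the smallest enclosing circle has BC as diameter.
Centre = midpoint of BC = (2, 3), r² = 100/4 = 25.
Area = π·r² = π·25 ≈ 78.54.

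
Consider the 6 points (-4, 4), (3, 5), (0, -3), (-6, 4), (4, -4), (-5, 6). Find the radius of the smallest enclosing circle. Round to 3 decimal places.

6.727

The farthest pair is (4, -4)–(-5, 6) with squared distance 181. The circle on this segment as diameter has centre (-0.5, 1) and r² = 181/4 = 45.25.
Check (-4, 4): distance² to centre = 21.25 ≤ 45.25, so it lies inside.
All remaining points lie in this disk, and no smaller disk contains both endpoints, so this is the minimum enclosing circle.
r = √(45.25) ≈ 6.727.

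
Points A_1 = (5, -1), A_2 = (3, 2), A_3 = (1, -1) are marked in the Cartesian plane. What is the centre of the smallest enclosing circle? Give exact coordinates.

(3, -1/6)

Side lengths²: A_1A_2² = 13, A_1A_3² = 16, A_2A_3² = 13.
Since A_1A_3² = 16 < 13 + 13 = 26, the triangle is acute, so the smallest enclosing circle is the circumcircle.
Circumcentre = (3, -1/6), r² = 169/36.
Centre = (3, -1/6).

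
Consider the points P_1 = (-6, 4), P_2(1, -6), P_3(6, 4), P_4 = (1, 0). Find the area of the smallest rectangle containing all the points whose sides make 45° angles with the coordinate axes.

In coordinates u = x + y, v = x − y the rectangle is axis-aligned; the map (x,y)→(u,v) scales areas by 2.
u-values: -2, -5, 10, 1; range = 10 − (-5) = 15.
v-values: -10, 7, 2, 1; range = 7 − (-10) = 17.
Area = (15 × 17) / 2 = 127.5.

127.5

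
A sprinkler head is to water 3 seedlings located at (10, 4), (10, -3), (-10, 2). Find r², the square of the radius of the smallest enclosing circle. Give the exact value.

107.3125

Call the three points A, B, C in the order given.
Side lengths²: AB² = 49, AC² = 404, BC² = 425.
Since BC² = 425 < 404 + 49 = 453, the triangle is acute, so the smallest enclosing circle is the circumcircle.
Circumcentre = (0.25, 0.5), r² = 107.3125.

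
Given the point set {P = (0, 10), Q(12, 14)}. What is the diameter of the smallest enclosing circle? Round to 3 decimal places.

12.649

The smallest circle enclosing two points has them as diameter endpoints.
Centre = midpoint = (6, 12); r² = |PQ|²/4 = 160/4 = 40.
Diameter = 2r = 2√40 ≈ 12.649.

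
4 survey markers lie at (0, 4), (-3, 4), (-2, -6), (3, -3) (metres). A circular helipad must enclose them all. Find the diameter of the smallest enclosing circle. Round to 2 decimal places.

10.25

The minimum enclosing circle of a finite set is fixed by two of the points (as a diameter) or three (as a circumcircle).
The minimum enclosing circle is determined by three boundary points: (0, 4), (-3, 4), (-2, -6).
Their circumcentre is (-1.5, -0.9) with r² = 26.26.
The farthest remaining point (3, -3) is at distance² 24.66 ≤ 26.26.
Diameter = 2r = 2√(26.26) ≈ 10.25.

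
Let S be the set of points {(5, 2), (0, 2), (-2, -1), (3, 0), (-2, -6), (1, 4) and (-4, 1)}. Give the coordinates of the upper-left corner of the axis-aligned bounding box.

(-4, 4)

x-range [-4, 5], y-range [-6, 4].
The upper-left corner is (-4, 4).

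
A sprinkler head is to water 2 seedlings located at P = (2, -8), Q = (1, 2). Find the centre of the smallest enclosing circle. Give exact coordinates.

(1.5, -3)

The smallest circle enclosing two points has them as diameter endpoints.
Centre = midpoint = (1.5, -3); r² = |PQ|²/4 = 101/4 = 25.25.
Centre = (1.5, -3).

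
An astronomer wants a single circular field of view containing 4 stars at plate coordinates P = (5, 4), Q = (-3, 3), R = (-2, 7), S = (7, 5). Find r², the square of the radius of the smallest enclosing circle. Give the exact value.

26

The minimum enclosing circle of a finite set is fixed by two of the points (as a diameter) or three (as a circumcircle).
The farthest pair is Q–S with squared distance 104. The circle on this segment as diameter has centre (2, 4) and r² = 104/4 = 26.
Check P: distance² to centre = 9 ≤ 26, so it lies inside.
All remaining points lie in this disk, and no smaller disk contains both endpoints, so this is the minimum enclosing circle.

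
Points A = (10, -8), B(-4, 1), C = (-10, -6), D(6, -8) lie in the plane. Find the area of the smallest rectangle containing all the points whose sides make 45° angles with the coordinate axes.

In coordinates u = x + y, v = x − y the rectangle is axis-aligned; the map (x,y)→(u,v) scales areas by 2.
u-values: 2, -3, -16, -2; range = 2 − (-16) = 18.
v-values: 18, -5, -4, 14; range = 18 − (-5) = 23.
Area = (18 × 23) / 2 = 207.

207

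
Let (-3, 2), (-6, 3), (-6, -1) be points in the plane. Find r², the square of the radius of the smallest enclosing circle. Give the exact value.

Call the three points A, B, C in the order given.
Side lengths²: AB² = 10, AC² = 18, BC² = 16.
Since AC² = 18 < 16 + 10 = 26, the triangle is acute, so the smallest enclosing circle is the circumcircle.
Circumcentre = (-5, 1), r² = 5.

5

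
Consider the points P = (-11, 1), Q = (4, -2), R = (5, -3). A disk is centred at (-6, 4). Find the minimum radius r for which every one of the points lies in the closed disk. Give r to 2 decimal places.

13.04

The required radius is the distance from (-6, 4) to the farthest point.
Squared distances: 34, 136, 170.
Maximum is 170, attained at R.
r = √170 ≈ 13.04.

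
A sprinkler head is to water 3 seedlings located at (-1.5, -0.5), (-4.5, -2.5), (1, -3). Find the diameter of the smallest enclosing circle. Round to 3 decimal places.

5.523

Call the three points A, B, C in the order given.
Side lengths²: AB² = 13, AC² = 12.5, BC² = 30.5.
Since BC² = 30.5 ≥ 13 + 12.5 = 25.5, the angle opposite BC is not acute, so the smallest enclosing circle has BC as diameter.
Centre = midpoint of BC = (-1.75, -2.75), r² = 30.5/4 = 7.625.
Diameter = 2r = 2√(7.625) ≈ 5.523.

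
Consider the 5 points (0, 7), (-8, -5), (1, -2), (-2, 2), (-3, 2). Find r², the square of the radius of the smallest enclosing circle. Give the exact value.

The minimum enclosing circle of a finite set is fixed by two of the points (as a diameter) or three (as a circumcircle).
The farthest pair is (0, 7)–(-8, -5) with squared distance 208. The circle on this segment as diameter has centre (-4, 1) and r² = 208/4 = 52.
Check (1, -2): distance² to centre = 34 ≤ 52, so it lies inside.
All remaining points lie in this disk, and no smaller disk contains both endpoints, so this is the minimum enclosing circle.

52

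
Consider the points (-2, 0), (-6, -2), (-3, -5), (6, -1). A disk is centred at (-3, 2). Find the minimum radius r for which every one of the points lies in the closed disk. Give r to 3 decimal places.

9.487

The required radius is the distance from (-3, 2) to the farthest point.
Squared distances: 5, 25, 49, 90.
Maximum is 90, attained at (6, -1).
r = √90 ≈ 9.487.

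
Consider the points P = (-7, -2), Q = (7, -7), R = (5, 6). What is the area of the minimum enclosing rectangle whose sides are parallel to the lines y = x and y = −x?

In coordinates u = x + y, v = x − y the rectangle is axis-aligned; the map (x,y)→(u,v) scales areas by 2.
u-values: -9, 0, 11; range = 11 − (-9) = 20.
v-values: -5, 14, -1; range = 14 − (-5) = 19.
Area = (20 × 19) / 2 = 190.

190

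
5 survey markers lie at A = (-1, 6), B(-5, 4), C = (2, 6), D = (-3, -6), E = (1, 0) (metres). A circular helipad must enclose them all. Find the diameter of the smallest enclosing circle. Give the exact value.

13

The farthest pair is C–D with squared distance 169. The circle on this segment as diameter has centre (-0.5, 0) and r² = 169/4 = 42.25.
Check A: distance² to centre = 36.25 ≤ 42.25, so it lies inside.
All remaining points lie in this disk, and no smaller disk contains both endpoints, so this is the minimum enclosing circle.
Diameter = 2r = 2√(42.25) = 13.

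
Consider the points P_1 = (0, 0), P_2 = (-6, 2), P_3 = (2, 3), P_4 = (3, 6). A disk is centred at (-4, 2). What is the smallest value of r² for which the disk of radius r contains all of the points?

The required radius is the distance from (-4, 2) to the farthest point.
Squared distances: 20, 4, 37, 65.
Maximum is 65, attained at P_4.

65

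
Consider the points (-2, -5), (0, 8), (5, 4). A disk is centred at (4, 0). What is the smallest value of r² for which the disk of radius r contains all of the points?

80

The required radius is the distance from (4, 0) to the farthest point.
Squared distances: 61, 80, 17.
Maximum is 80, attained at (0, 8).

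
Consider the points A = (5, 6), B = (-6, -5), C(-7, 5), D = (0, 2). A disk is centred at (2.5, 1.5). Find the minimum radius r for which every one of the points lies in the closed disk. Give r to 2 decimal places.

10.70

The required radius is the distance from (2.5, 1.5) to the farthest point.
Squared distances: 26.5, 114.5, 102.5, 6.5.
Maximum is 114.5, attained at B.
r = √(114.5) ≈ 10.70.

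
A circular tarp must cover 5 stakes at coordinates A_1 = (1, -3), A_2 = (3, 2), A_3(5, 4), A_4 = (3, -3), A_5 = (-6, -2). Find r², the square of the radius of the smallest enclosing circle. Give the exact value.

39.25

By Welzl's lemma the MEC is supported by two points (diametrically opposite) or three points (on a circumcircle).
The farthest pair is A_3–A_5 with squared distance 157. The circle on this segment as diameter has centre (-0.5, 1) and r² = 157/4 = 39.25.
Check A_1: distance² to centre = 18.25 ≤ 39.25, so it lies inside.
All remaining points lie in this disk, and no smaller disk contains both endpoints, so this is the minimum enclosing circle.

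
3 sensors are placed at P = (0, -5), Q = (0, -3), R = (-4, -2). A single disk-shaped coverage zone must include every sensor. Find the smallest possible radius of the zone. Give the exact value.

2.5

Side lengths²: PQ² = 4, PR² = 25, QR² = 17.
Since PR² = 25 ≥ 17 + 4 = 21, the angle opposite PR is not acute, so the smallest enclosing circle has PR as diameter.
Centre = midpoint of PR = (-2, -3.5), r² = 25/4 = 6.25.
r = √(6.25) = 2.5.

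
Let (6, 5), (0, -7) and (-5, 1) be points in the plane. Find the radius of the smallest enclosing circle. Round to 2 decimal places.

6.86

Call the three points A, B, C in the order given.
Side lengths²: AB² = 180, AC² = 137, BC² = 89.
Since AB² = 180 < 137 + 89 = 226, the triangle is acute, so the smallest enclosing circle is the circumcircle.
Circumcentre = (31/18, -13/36), r² = 60965/1296.
r = √(60965/1296) ≈ 6.86.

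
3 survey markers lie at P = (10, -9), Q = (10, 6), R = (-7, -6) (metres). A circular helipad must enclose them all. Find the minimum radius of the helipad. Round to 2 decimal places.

10.57

Side lengths²: PQ² = 225, PR² = 298, QR² = 433.
Since QR² = 433 < 298 + 225 = 523, the triangle is acute, so the smallest enclosing circle is the circumcircle.
Circumcentre = (87/34, -1.5), r² = 64517/578.
r = √(64517/578) ≈ 10.57.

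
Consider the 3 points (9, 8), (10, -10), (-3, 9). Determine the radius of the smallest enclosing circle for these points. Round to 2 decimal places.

11.51

Call the three points A, B, C in the order given.
Side lengths²: AB² = 325, AC² = 145, BC² = 530.
Since BC² = 530 ≥ 325 + 145 = 470, the angle opposite BC is not acute, so the smallest enclosing circle has BC as diameter.
Centre = midpoint of BC = (3.5, -0.5), r² = 530/4 = 132.5.
r = √(132.5) ≈ 11.51.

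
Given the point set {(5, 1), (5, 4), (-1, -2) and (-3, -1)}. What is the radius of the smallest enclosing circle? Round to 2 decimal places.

4.72

The farthest pair is (5, 4)–(-3, -1) with squared distance 89. The circle on this segment as diameter has centre (1, 1.5) and r² = 89/4 = 22.25.
Check (5, 1): distance² to centre = 16.25 ≤ 22.25, so it lies inside.
All remaining points lie in this disk, and no smaller disk contains both endpoints, so this is the minimum enclosing circle.
r = √(22.25) ≈ 4.72.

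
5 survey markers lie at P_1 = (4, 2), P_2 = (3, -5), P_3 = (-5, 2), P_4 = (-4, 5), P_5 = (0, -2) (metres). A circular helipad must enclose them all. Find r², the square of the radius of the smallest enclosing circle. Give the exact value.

By Welzl's lemma the MEC is supported by two points (diametrically opposite) or three points (on a circumcircle).
The farthest pair is P_2–P_4 with squared distance 149. The circle on this segment as diameter has centre (-0.5, 0) and r² = 149/4 = 37.25.
Check P_1: distance² to centre = 24.25 ≤ 37.25, so it lies inside.
All remaining points lie in this disk, and no smaller disk contains both endpoints, so this is the minimum enclosing circle.

37.25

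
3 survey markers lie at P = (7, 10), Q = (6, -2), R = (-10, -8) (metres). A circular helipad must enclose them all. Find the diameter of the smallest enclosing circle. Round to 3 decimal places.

Side lengths²: PQ² = 145, PR² = 613, QR² = 292.
Since PR² = 613 ≥ 292 + 145 = 437, the angle opposite PR is not acute, so the smallest enclosing circle has PR as diameter.
Centre = midpoint of PR = (-1.5, 1), r² = 613/4 = 153.25.
Diameter = 2r = 2√(153.25) ≈ 24.759.

24.759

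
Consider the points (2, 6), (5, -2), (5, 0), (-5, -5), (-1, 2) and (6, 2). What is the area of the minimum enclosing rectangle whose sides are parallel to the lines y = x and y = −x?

In coordinates u = x + y, v = x − y the rectangle is axis-aligned; the map (x,y)→(u,v) scales areas by 2.
u-values: 8, 3, 5, -10, 1, 8; range = 8 − (-10) = 18.
v-values: -4, 7, 5, 0, -3, 4; range = 7 − (-4) = 11.
Area = (18 × 11) / 2 = 99.

99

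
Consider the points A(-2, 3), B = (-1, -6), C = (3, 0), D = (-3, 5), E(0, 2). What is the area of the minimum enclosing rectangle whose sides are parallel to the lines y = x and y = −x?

In coordinates u = x + y, v = x − y the rectangle is axis-aligned; the map (x,y)→(u,v) scales areas by 2.
u-values: 1, -7, 3, 2, 2; range = 3 − (-7) = 10.
v-values: -5, 5, 3, -8, -2; range = 5 − (-8) = 13.
Area = (10 × 13) / 2 = 65.

65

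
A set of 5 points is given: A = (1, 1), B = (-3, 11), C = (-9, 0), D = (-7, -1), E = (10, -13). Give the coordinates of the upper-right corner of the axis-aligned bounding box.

(10, 11)

x-range [-9, 10], y-range [-13, 11].
The upper-right corner is (10, 11).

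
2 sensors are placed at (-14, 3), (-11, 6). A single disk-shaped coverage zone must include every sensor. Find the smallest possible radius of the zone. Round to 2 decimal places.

The smallest circle enclosing two points has them as diameter endpoints.
Centre = midpoint = (-12.5, 4.5); r² = |(-14, 3)−(-11, 6)|²/4 = 18/4 = 4.5.
r = √(4.5) ≈ 2.12.

2.12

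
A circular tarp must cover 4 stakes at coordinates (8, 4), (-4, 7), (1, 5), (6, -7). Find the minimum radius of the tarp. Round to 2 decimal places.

8.60

A smallest enclosing disk is always determined by at most three of the input points on its boundary.
The farthest pair is (-4, 7)–(6, -7) with squared distance 296. The circle on this segment as diameter has centre (1, 0) and r² = 296/4 = 74.
Check (8, 4): distance² to centre = 65 ≤ 74, so it lies inside.
All remaining points lie in this disk, and no smaller disk contains both endpoints, so this is the minimum enclosing circle.
r = √74 ≈ 8.60.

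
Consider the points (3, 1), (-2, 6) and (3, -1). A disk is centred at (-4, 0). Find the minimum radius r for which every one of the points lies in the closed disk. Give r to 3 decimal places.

7.071

The required radius is the distance from (-4, 0) to the farthest point.
Squared distances: 50, 40, 50.
Maximum is 50, attained at (3, 1).
r = √50 ≈ 7.071.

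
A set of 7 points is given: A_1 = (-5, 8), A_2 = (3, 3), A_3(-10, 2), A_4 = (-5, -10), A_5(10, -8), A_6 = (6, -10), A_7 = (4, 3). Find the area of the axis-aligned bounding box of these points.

360

x ranges over [-10, 10], width 20.
y ranges over [-10, 8], height 18.
Area = 20 × 18 = 360.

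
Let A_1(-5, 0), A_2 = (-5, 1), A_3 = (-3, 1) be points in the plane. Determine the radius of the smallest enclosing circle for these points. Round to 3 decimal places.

1.118

Side lengths²: A_1A_2² = 1, A_1A_3² = 5, A_2A_3² = 4.
Since A_1A_3² = 5 ≥ 4 + 1 = 5, the angle opposite A_1A_3 is not acute, so the smallest enclosing circle has A_1A_3 as diameter.
Centre = midpoint of A_1A_3 = (-4, 0.5), r² = 5/4 = 1.25.
r = √(1.25) ≈ 1.118.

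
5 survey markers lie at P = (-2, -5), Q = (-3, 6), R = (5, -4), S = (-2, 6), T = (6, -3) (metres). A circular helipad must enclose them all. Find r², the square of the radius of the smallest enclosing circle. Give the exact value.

41.48

A smallest enclosing disk is always determined by at most three of the input points on its boundary.
The minimum enclosing circle is determined by three boundary points: P, Q, T.
Their circumcentre is (0.8, 0.8) with r² = 41.48.
The farthest remaining point R is at distance² 40.68 ≤ 41.48.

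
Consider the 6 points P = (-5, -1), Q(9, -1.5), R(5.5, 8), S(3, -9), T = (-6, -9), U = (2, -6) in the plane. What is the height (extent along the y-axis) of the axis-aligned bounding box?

max y = 8, min y = -9, so height = 17.

17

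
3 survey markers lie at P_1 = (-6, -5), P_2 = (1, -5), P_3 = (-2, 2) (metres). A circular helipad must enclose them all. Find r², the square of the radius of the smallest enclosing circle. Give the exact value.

Side lengths²: P_1P_2² = 49, P_1P_3² = 65, P_2P_3² = 58.
Since P_1P_3² = 65 < 58 + 49 = 107, the triangle is acute, so the smallest enclosing circle is the circumcircle.
Circumcentre = (-2.5, -33/14), r² = 1885/98.

1885/98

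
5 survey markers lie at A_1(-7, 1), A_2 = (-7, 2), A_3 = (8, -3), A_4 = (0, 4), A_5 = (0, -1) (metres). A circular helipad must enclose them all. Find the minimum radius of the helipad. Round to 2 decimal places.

7.91

The minimum enclosing circle of a finite set is fixed by two of the points (as a diameter) or three (as a circumcircle).
The farthest pair is A_2–A_3 with squared distance 250. The circle on this segment as diameter has centre (0.5, -0.5) and r² = 250/4 = 62.5.
Check A_1: distance² to centre = 58.5 ≤ 62.5, so it lies inside.
All remaining points lie in this disk, and no smaller disk contains both endpoints, so this is the minimum enclosing circle.
r = √(62.5) ≈ 7.91.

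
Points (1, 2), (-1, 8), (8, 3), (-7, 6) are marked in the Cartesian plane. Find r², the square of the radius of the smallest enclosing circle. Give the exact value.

58.5

The minimum enclosing circle of a finite set is fixed by two of the points (as a diameter) or three (as a circumcircle).
The farthest pair is (8, 3)–(-7, 6) with squared distance 234. The circle on this segment as diameter has centre (0.5, 4.5) and r² = 234/4 = 58.5.
Check (1, 2): distance² to centre = 6.5 ≤ 58.5, so it lies inside.
All remaining points lie in this disk, and no smaller disk contains both endpoints, so this is the minimum enclosing circle.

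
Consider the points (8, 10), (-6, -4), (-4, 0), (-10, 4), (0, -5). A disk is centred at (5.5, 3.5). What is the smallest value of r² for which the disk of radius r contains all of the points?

240.5

The required radius is the distance from (5.5, 3.5) to the farthest point.
Squared distances: 48.5, 188.5, 102.5, 240.5, 102.5.
Maximum is 240.5, attained at (-10, 4).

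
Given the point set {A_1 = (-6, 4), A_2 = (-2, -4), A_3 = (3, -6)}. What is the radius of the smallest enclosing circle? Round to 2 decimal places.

6.73

Side lengths²: A_1A_2² = 80, A_1A_3² = 181, A_2A_3² = 29.
Since A_1A_3² = 181 ≥ 80 + 29 = 109, the angle opposite A_1A_3 is not acute, so the smallest enclosing circle has A_1A_3 as diameter.
Centre = midpoint of A_1A_3 = (-1.5, -1), r² = 181/4 = 45.25.
r = √(45.25) ≈ 6.73.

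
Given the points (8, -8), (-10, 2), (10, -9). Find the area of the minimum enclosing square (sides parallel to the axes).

The bounding box has width 20 and height 11.
An axis-aligned square enclosing the set must have side ≥ max(width, height).
So the minimum side is max(20, 11) = 20.
Area = 20² = 400.

400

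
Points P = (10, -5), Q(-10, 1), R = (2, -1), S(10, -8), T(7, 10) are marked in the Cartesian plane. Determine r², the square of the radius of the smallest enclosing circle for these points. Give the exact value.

2405/18

The minimum enclosing circle is determined by three boundary points: Q, S, T.
Their circumcentre is (1.5, -1/6) with r² = 2405/18.
The farthest remaining point P is at distance² 1721/18 ≤ 2405/18.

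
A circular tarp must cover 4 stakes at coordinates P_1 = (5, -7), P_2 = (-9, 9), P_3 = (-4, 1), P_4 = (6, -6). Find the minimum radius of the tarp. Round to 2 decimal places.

10.63

The minimum enclosing circle of a finite set is fixed by two of the points (as a diameter) or three (as a circumcircle).
The farthest pair is P_1–P_2 with squared distance 452. The circle on this segment as diameter has centre (-2, 1) and r² = 452/4 = 113.
Check P_3: distance² to centre = 4 ≤ 113, so it lies inside.
All remaining points lie in this disk, and no smaller disk contains both endpoints, so this is the minimum enclosing circle.
r = √113 ≈ 10.63.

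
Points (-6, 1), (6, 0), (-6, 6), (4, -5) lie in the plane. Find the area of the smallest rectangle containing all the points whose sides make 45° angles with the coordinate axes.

115.5

In coordinates u = x + y, v = x − y the rectangle is axis-aligned; the map (x,y)→(u,v) scales areas by 2.
u-values: -5, 6, 0, -1; range = 6 − (-5) = 11.
v-values: -7, 6, -12, 9; range = 9 − (-12) = 21.
Area = (11 × 21) / 2 = 115.5.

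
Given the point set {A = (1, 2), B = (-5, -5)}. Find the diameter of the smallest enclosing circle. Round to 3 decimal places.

The smallest circle enclosing two points has them as diameter endpoints.
Centre = midpoint = (-2, -1.5); r² = |AB|²/4 = 85/4 = 21.25.
Diameter = 2r = 2√(21.25) ≈ 9.220.

9.220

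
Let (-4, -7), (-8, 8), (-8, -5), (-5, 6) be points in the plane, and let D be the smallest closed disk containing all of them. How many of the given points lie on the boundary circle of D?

By Welzl's lemma the MEC is supported by two points (diametrically opposite) or three points (on a circumcircle).
The farthest pair is (-4, -7)–(-8, 8) with squared distance 241. The circle on this segment as diameter has centre (-6, 0.5) and r² = 241/4 = 60.25.
Check (-8, -5): distance² to centre = 34.25 ≤ 60.25, so it lies inside.
All remaining points lie in this disk, and no smaller disk contains both endpoints, so this is the minimum enclosing circle.
The points at distance exactly r from the centre are (-4, -7), (-8, 8) — 2 points.

2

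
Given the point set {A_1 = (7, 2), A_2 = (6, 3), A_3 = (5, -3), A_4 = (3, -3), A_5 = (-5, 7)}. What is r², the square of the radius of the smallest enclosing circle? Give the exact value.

The farthest pair is A_3–A_5 with squared distance 200. The circle on this segment as diameter has centre (0, 2) and r² = 200/4 = 50.
Check A_1: distance² to centre = 49 ≤ 50, so it lies inside.
All remaining points lie in this disk, and no smaller disk contains both endpoints, so this is the minimum enclosing circle.

50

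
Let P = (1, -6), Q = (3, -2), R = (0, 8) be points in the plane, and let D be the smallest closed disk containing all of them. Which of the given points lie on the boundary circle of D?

P, R

Side lengths²: PQ² = 20, PR² = 197, QR² = 109.
Since PR² = 197 ≥ 109 + 20 = 129, the angle opposite PR is not acute, so the smallest enclosing circle has PR as diameter.
Centre = midpoint of PR = (0.5, 1), r² = 197/4 = 49.25.
The points at distance exactly r from the centre are P, R — 2 points.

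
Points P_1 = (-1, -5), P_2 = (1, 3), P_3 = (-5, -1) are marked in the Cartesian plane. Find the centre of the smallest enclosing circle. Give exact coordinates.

(-0.8, -0.8)

Side lengths²: P_1P_2² = 68, P_1P_3² = 32, P_2P_3² = 52.
Since P_1P_2² = 68 < 52 + 32 = 84, the triangle is acute, so the smallest enclosing circle is the circumcircle.
Circumcentre = (-0.8, -0.8), r² = 17.68.
Centre = (-0.8, -0.8).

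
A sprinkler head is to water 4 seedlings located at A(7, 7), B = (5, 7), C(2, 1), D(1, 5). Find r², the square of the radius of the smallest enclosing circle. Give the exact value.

15.25

By Welzl's lemma the MEC is supported by two points (diametrically opposite) or three points (on a circumcircle).
The farthest pair is A–C with squared distance 61. The circle on this segment as diameter has centre (4.5, 4) and r² = 61/4 = 15.25.
Check B: distance² to centre = 9.25 ≤ 15.25, so it lies inside.
All remaining points lie in this disk, and no smaller disk contains both endpoints, so this is the minimum enclosing circle.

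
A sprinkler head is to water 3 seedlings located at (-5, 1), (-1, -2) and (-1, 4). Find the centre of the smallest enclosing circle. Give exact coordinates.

Call the three points A, B, C in the order given.
Side lengths²: AB² = 25, AC² = 25, BC² = 36.
Since BC² = 36 < 25 + 25 = 50, the triangle is acute, so the smallest enclosing circle is the circumcircle.
Circumcentre = (-1.875, 1), r² = 9.765625.
Centre = (-1.875, 1).

(-1.875, 1)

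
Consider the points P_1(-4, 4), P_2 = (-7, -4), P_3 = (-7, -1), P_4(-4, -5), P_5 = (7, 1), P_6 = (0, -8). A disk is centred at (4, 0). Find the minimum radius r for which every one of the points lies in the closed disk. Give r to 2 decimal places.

11.70

The required radius is the distance from (4, 0) to the farthest point.
Squared distances: 80, 137, 122, 89, 10, 80.
Maximum is 137, attained at P_2.
r = √137 ≈ 11.70.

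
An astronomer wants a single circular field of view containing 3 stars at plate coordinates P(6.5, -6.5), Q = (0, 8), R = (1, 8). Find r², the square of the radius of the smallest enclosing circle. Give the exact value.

Side lengths²: PQ² = 252.5, PR² = 240.5, QR² = 1.
Since PQ² = 252.5 ≥ 240.5 + 1 = 241.5, the angle opposite PQ is not acute, so the smallest enclosing circle has PQ as diameter.
Centre = midpoint of PQ = (3.25, 0.75), r² = 252.5/4 = 63.125.

63.125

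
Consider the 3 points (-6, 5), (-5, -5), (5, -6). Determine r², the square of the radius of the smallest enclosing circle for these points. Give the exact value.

60.5

Call the three points A, B, C in the order given.
Side lengths²: AB² = 101, AC² = 242, BC² = 101.
Since AC² = 242 ≥ 101 + 101 = 202, the angle opposite AC is not acute, so the smallest enclosing circle has AC as diameter.
Centre = midpoint of AC = (-0.5, -0.5), r² = 242/4 = 60.5.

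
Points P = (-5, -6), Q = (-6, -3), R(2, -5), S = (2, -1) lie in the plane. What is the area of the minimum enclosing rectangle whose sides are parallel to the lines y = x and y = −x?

In coordinates u = x + y, v = x − y the rectangle is axis-aligned; the map (x,y)→(u,v) scales areas by 2.
u-values: -11, -9, -3, 1; range = 1 − (-11) = 12.
v-values: 1, -3, 7, 3; range = 7 − (-3) = 10.
Area = (12 × 10) / 2 = 60.

60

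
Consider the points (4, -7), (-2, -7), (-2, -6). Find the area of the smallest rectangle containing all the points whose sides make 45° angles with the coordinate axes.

In coordinates u = x + y, v = x − y the rectangle is axis-aligned; the map (x,y)→(u,v) scales areas by 2.
u-values: -3, -9, -8; range = -3 − (-9) = 6.
v-values: 11, 5, 4; range = 11 − 4 = 7.
Area = (6 × 7) / 2 = 21.

21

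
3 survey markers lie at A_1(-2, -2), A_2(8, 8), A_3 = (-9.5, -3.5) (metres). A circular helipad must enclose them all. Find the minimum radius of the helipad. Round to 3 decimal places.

10.470

Side lengths²: A_1A_2² = 200, A_1A_3² = 58.5, A_2A_3² = 438.5.
Since A_2A_3² = 438.5 ≥ 200 + 58.5 = 258.5, the angle opposite A_2A_3 is not acute, so the smallest enclosing circle has A_2A_3 as diameter.
Centre = midpoint of A_2A_3 = (-0.75, 2.25), r² = 438.5/4 = 109.625.
r = √(109.625) ≈ 10.470.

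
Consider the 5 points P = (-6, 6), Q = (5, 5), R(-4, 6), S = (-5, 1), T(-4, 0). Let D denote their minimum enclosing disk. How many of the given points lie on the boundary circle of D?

3

A smallest enclosing disk is always determined by at most three of the input points on its boundary.
The minimum enclosing circle is determined by three boundary points: P, Q, T.
Their circumcentre is (-0.59375, 4.46875) with r² = 31.572265625.
The farthest remaining point S is at distance² 31.447265625 ≤ 31.572265625.
The points at distance exactly r from the centre are P, Q, T — 3 points.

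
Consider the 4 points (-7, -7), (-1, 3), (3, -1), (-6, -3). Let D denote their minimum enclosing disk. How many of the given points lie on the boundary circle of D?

The minimum enclosing circle is determined by three boundary points: (-7, -7), (-1, 3), (3, -1).
Their circumcentre is (-2.75, -2.75) with r² = 36.125.
The farthest remaining point (-6, -3) is at distance² 10.625 ≤ 36.125.
The points at distance exactly r from the centre are (-7, -7), (-1, 3), (3, -1) — 3 points.

3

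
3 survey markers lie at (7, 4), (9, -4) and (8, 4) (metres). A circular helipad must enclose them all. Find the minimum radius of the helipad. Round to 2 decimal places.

Call the three points A, B, C in the order given.
Side lengths²: AB² = 68, AC² = 1, BC² = 65.
Since AB² = 68 ≥ 65 + 1 = 66, the angle opposite AB is not acute, so the smallest enclosing circle has AB as diameter.
Centre = midpoint of AB = (8, 0), r² = 68/4 = 17.
r = √17 ≈ 4.12.

4.12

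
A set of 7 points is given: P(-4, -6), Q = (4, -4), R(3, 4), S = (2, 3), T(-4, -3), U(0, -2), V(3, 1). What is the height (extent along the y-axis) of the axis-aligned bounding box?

max y = 4, min y = -6, so height = 10.

10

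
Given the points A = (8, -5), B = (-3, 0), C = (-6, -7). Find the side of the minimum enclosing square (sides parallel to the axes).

The bounding box has width 14 and height 7.
An axis-aligned square enclosing the set must have side ≥ max(width, height).
So the minimum side is max(14, 7) = 14.

14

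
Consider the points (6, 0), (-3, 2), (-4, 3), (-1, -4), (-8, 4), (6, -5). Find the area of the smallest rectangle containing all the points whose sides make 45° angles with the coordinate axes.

In coordinates u = x + y, v = x − y the rectangle is axis-aligned; the map (x,y)→(u,v) scales areas by 2.
u-values: 6, -1, -1, -5, -4, 1; range = 6 − (-5) = 11.
v-values: 6, -5, -7, 3, -12, 11; range = 11 − (-12) = 23.
Area = (11 × 23) / 2 = 126.5.

126.5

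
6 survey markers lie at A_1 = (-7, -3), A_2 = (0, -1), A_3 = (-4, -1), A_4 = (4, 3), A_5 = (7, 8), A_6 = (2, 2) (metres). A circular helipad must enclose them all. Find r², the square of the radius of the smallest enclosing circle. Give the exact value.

The farthest pair is A_1–A_5 with squared distance 317. The circle on this segment as diameter has centre (0, 2.5) and r² = 317/4 = 79.25.
Check A_2: distance² to centre = 12.25 ≤ 79.25, so it lies inside.
All remaining points lie in this disk, and no smaller disk contains both endpoints, so this is the minimum enclosing circle.

79.25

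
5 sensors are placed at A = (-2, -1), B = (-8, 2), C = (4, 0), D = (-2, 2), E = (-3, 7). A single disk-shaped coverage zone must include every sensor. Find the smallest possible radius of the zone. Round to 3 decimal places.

6.083

The minimum enclosing circle of a finite set is fixed by two of the points (as a diameter) or three (as a circumcircle).
The farthest pair is B–C with squared distance 148. The circle on this segment as diameter has centre (-2, 1) and r² = 148/4 = 37.
Check A: distance² to centre = 4 ≤ 37, so it lies inside.
All remaining points lie in this disk, and no smaller disk contains both endpoints, so this is the minimum enclosing circle.
r = √37 ≈ 6.083.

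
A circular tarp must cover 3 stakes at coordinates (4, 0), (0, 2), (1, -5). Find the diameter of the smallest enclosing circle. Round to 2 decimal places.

7.09

Call the three points A, B, C in the order given.
Side lengths²: AB² = 20, AC² = 34, BC² = 50.
Since BC² = 50 < 34 + 20 = 54, the triangle is acute, so the smallest enclosing circle is the circumcircle.
Circumcentre = (10/13, -19/13), r² = 2125/169.
Diameter = 2r = 2√(2125/169) ≈ 7.09.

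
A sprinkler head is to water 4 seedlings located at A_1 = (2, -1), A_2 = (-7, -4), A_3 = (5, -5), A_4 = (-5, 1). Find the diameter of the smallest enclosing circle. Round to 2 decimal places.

The minimum enclosing circle of a finite set is fixed by two of the points (as a diameter) or three (as a circumcircle).
The minimum enclosing circle is determined by three boundary points: A_2, A_3, A_4.
Their circumcentre is (-57/62, -219/62) with r² = 71485/1922.
The farthest remaining point A_1 is at distance² 28705/1922 ≤ 71485/1922.
Diameter = 2r = 2√(71485/1922) ≈ 12.20.

12.20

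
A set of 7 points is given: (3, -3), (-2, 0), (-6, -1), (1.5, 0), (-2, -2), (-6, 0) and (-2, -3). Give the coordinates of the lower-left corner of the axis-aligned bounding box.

x-range [-6, 3], y-range [-3, 0].
The lower-left corner is (-6, -3).

(-6, -3)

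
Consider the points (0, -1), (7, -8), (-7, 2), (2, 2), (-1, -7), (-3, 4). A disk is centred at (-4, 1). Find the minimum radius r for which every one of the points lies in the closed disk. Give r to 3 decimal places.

The required radius is the distance from (-4, 1) to the farthest point.
Squared distances: 20, 202, 10, 37, 73, 10.
Maximum is 202, attained at (7, -8).
r = √202 ≈ 14.213.

14.213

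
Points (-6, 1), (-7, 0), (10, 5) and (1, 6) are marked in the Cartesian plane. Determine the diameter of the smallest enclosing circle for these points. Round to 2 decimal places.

17.72

By Welzl's lemma the MEC is supported by two points (diametrically opposite) or three points (on a circumcircle).
The farthest pair is (-7, 0)–(10, 5) with squared distance 314. The circle on this segment as diameter has centre (1.5, 2.5) and r² = 314/4 = 78.5.
Check (-6, 1): distance² to centre = 58.5 ≤ 78.5, so it lies inside.
All remaining points lie in this disk, and no smaller disk contains both endpoints, so this is the minimum enclosing circle.
Diameter = 2r = 2√(78.5) ≈ 17.72.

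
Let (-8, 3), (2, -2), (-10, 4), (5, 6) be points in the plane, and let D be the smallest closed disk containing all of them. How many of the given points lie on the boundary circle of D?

The minimum enclosing circle of a finite set is fixed by two of the points (as a diameter) or three (as a circumcircle).
The minimum enclosing circle is determined by three boundary points: (2, -2), (-10, 4), (5, 6).
Their circumcentre is (-91/38, 80/19) with r² = 83585/1444.
The farthest remaining point (-8, 3) is at distance² 47485/1444 ≤ 83585/1444.
The points at distance exactly r from the centre are (2, -2), (-10, 4), (5, 6) — 3 points.

3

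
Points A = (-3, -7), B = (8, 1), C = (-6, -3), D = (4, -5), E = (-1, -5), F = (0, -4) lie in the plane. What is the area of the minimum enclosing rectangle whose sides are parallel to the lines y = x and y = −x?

In coordinates u = x + y, v = x − y the rectangle is axis-aligned; the map (x,y)→(u,v) scales areas by 2.
u-values: -10, 9, -9, -1, -6, -4; range = 9 − (-10) = 19.
v-values: 4, 7, -3, 9, 4, 4; range = 9 − (-3) = 12.
Area = (19 × 12) / 2 = 114.

114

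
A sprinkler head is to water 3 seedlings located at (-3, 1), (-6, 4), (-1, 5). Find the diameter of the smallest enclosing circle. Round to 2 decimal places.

5.37

Call the three points A, B, C in the order given.
Side lengths²: AB² = 18, AC² = 20, BC² = 26.
Since BC² = 26 < 20 + 18 = 38, the triangle is acute, so the smallest enclosing circle is the circumcircle.
Circumcentre = (-10/3, 11/3), r² = 65/9.
Diameter = 2r = 2√(65/9) ≈ 5.37.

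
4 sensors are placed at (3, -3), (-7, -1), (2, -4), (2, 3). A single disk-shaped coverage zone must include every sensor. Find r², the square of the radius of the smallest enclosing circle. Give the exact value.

46657/1682

A smallest enclosing disk is always determined by at most three of the input points on its boundary.
The minimum enclosing circle is determined by three boundary points: (3, -3), (-7, -1), (2, 3).
Their circumcentre is (-101/58, -41/58) with r² = 46657/1682.
The farthest remaining point (2, -4) is at distance² 41785/1682 ≤ 46657/1682.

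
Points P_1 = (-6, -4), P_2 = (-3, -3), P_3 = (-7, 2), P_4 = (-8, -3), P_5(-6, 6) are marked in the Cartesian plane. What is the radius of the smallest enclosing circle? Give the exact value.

5

By Welzl's lemma the MEC is supported by two points (diametrically opposite) or three points (on a circumcircle).
The farthest pair is P_1–P_5 with squared distance 100. The circle on this segment as diameter has centre (-6, 1) and r² = 100/4 = 25.
Check P_2: distance² to centre = 25 ≤ 25, so it lies inside.
All remaining points lie in this disk, and no smaller disk contains both endpoints, so this is the minimum enclosing circle.
r = √25 = 5.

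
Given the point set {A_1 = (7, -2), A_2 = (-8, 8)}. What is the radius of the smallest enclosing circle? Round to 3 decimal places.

9.014

The smallest circle enclosing two points has them as diameter endpoints.
Centre = midpoint = (-0.5, 3); r² = |A_1A_2|²/4 = 325/4 = 81.25.
r = √(81.25) ≈ 9.014.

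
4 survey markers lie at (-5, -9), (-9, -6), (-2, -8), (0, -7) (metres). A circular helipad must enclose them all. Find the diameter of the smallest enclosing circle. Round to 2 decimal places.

9.06

By Welzl's lemma the MEC is supported by two points (diametrically opposite) or three points (on a circumcircle).
The farthest pair is (-9, -6)–(0, -7) with squared distance 82. The circle on this segment as diameter has centre (-4.5, -6.5) and r² = 82/4 = 20.5.
Check (-5, -9): distance² to centre = 6.5 ≤ 20.5, so it lies inside.
All remaining points lie in this disk, and no smaller disk contains both endpoints, so this is the minimum enclosing circle.
Diameter = 2r = 2√(20.5) ≈ 9.06.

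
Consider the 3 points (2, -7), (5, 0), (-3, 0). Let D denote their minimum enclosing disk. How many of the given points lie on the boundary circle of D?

3

Call the three points A, B, C in the order given.
Side lengths²: AB² = 58, AC² = 74, BC² = 64.
Since AC² = 74 < 64 + 58 = 122, the triangle is acute, so the smallest enclosing circle is the circumcircle.
Circumcentre = (1, -17/7), r² = 1073/49.
The points at distance exactly r from the centre are (2, -7), (5, 0), (-3, 0) — 3 points.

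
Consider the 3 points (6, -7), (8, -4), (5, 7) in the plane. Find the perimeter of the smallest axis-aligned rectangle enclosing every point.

34

Width = max x − min x = 8 − 5 = 3.
Height = max y − min y = 7 − (-7) = 14.
Perimeter = 2(3 + 14) = 34.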